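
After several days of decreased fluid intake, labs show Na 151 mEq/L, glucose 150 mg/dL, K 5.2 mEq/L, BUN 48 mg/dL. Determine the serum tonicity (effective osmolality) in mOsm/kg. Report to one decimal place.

310.3 mOsm/kg

Effective osmolality excludes urea (freely permeant across cell membranes):
2·Na + glucose/18
= 2·151 + 150/18
= 302 + 8.33
= 310.33 mOsm/kg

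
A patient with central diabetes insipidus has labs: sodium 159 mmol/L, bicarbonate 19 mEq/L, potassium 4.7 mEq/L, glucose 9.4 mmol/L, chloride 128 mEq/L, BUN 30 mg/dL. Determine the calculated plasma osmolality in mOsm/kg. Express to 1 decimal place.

Calculated osmolality = 2·Na + glucose + BUN/2.8
= 2·159 + 9.4 + 30/2.8
= 318 + 9.40 + 10.71
= 338.11 mOsm/kg

338.1 mOsm/kg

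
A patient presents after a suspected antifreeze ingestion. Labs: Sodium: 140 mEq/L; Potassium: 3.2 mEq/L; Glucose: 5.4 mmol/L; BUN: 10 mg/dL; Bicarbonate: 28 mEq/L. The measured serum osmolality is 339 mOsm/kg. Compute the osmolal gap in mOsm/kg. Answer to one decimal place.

50.0 mOsm/kg

Calculated osmolality = 2·Na + glucose + BUN/2.8
= 2·140 + 5.4 + 10/2.8
= 280 + 5.40 + 3.57
= 288.97 mOsm/kg ≈ 289.0 mOsm/kg
Osmolar gap = measured − calculated = 339 − 289.0 = 50.0 mOsm/kg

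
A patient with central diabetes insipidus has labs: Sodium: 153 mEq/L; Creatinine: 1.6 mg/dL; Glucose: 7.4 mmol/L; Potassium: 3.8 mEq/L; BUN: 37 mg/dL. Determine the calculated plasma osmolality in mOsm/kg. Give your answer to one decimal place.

326.6 mOsm/kg

Calculated osmolality = 2·Na + glucose + BUN/2.8
= 2·153 + 7.4 + 37/2.8
= 306 + 7.40 + 13.21
= 326.61 mOsm/kg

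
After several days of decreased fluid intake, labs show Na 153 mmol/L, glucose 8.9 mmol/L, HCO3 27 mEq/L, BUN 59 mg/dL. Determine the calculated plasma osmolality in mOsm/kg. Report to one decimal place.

336.0 mOsm/kg

Calculated osmolality = 2·Na + glucose + BUN/2.8
= 2·153 + 8.9 + 59/2.8
= 306 + 8.90 + 21.07
= 335.97 mOsm/kg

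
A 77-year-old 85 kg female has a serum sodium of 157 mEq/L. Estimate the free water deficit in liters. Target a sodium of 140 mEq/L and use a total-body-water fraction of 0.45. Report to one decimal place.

4.6 L

TBW = 0.45 · 85 = 38.25 L
Free water deficit = TBW · (Na/140 − 1)
= 38.25 · (157/140 − 1)
= 38.25 · 0.1214
= 4.64 L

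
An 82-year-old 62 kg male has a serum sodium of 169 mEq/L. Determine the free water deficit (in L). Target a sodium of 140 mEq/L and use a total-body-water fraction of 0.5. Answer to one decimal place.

6.4 L

TBW = 0.5 · 62 = 31 L
Free water deficit = TBW · (Na/140 − 1)
= 31 · (169/140 − 1)
= 31 · 0.2071
= 6.42 L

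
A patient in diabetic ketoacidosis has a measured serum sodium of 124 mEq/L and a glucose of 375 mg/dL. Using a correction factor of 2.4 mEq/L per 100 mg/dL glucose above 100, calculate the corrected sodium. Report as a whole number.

131 mEq/L

Corrected Na = measured Na + 2.4 · (glucose − 100)/100
= 124 + 2.4 · (375 − 100)/100
= 124 + 6.6
= 130.6 mEq/L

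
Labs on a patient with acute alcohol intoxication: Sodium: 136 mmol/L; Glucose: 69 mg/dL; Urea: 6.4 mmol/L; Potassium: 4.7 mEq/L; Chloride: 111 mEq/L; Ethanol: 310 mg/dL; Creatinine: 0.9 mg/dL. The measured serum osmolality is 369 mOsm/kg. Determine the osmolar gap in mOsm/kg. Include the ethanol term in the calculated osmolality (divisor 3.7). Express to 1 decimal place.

Calculated osmolality = 2·Na + glucose/18 + urea + ethanol/3.7
= 2·136 + 69/18 + 6.4 + 310/3.7
= 272 + 3.83 + 6.40 + 83.78
= 366.01 mOsm/kg ≈ 366.0 mOsm/kg
Osmolar gap = measured − calculated = 369 − 366.0 = 3.0 mOsm/kg

3.0 mOsm/kg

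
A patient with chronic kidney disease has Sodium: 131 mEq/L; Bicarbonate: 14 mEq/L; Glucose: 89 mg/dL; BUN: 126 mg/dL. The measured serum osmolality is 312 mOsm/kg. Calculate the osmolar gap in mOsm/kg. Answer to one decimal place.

Calculated osmolality = 2·Na + glucose/18 + BUN/2.8
= 2·131 + 89/18 + 126/2.8
= 262 + 4.94 + 45
= 311.94 mOsm/kg ≈ 311.9 mOsm/kg
Osmolar gap = measured − calculated = 312 − 311.9 = 0.1 mOsm/kg

0.1 mOsm/kg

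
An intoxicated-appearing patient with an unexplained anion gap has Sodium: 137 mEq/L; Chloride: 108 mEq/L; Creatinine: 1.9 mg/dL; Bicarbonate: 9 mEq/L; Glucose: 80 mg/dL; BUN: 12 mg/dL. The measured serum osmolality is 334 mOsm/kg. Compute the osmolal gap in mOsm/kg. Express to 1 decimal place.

51.3 mOsm/kg

Calculated osmolality = 2·Na + glucose/18 + BUN/2.8
= 2·137 + 80/18 + 12/2.8
= 274 + 4.44 + 4.29
= 282.73 mOsm/kg ≈ 282.7 mOsm/kg
Osmolar gap = measured − calculated = 334 − 282.7 = 51.3 mOsm/kg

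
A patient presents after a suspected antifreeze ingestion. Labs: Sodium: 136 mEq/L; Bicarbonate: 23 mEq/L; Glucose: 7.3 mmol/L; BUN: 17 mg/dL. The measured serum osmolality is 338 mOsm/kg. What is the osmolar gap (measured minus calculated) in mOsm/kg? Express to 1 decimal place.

Calculated osmolality = 2·Na + glucose + BUN/2.8
= 2·136 + 7.3 + 17/2.8
= 272 + 7.30 + 6.07
= 285.37 mOsm/kg ≈ 285.4 mOsm/kg
Osmolar gap = measured − calculated = 338 − 285.4 = 52.6 mOsm/kg

52.6 mOsm/kg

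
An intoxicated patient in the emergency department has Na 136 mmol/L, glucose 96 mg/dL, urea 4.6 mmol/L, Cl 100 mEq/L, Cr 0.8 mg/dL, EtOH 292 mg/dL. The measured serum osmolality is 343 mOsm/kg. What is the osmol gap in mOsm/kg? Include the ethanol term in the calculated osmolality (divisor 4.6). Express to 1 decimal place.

-2.4 mOsm/kg

Calculated osmolality = 2·Na + glucose/18 + urea + ethanol/4.6
= 2·136 + 96/18 + 4.6 + 292/4.6
= 272 + 5.33 + 4.60 + 63.48
= 345.41 mOsm/kg ≈ 345.4 mOsm/kg
Osmolar gap = measured − calculated = 343 − 345.4 = -2.4 mOsm/kg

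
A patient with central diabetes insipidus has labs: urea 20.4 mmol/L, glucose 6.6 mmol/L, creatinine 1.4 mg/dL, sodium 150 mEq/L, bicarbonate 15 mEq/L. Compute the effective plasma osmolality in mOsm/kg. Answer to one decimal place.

Effective osmolality excludes urea (freely permeant across cell membranes):
2·Na + glucose
= 2·150 + 6.6
= 300 + 6.6
= 306.6 mOsm/kg

306.6 mOsm/kg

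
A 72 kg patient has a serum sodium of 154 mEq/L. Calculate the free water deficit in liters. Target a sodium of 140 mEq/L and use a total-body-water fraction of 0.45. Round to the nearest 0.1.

3.2 L

TBW = 0.45 · 72 = 32.4 L
Free water deficit = TBW · (Na/140 − 1)
= 32.4 · (154/140 − 1)
= 32.4 · 0.1
= 3.24 L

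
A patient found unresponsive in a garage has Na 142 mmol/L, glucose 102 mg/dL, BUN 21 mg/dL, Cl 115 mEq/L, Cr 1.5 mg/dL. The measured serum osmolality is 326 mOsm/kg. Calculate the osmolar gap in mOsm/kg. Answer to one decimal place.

Calculated osmolality = 2·Na + glucose/18 + BUN/2.8
= 2·142 + 102/18 + 21/2.8
= 284 + 5.67 + 7.50
= 297.17 mOsm/kg ≈ 297.2 mOsm/kg
Osmolar gap = measured − calculated = 326 − 297.2 = 28.8 mOsm/kg

28.8 mOsm/kg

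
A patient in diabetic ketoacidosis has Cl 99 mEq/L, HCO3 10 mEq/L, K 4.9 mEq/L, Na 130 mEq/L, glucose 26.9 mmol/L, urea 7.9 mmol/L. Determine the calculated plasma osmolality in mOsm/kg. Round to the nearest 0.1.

294.8 mOsm/kg

Calculated osmolality = 2·Na + glucose + urea
= 2·130 + 26.9 + 7.9
= 260 + 26.90 + 7.90
= 294.8 mOsm/kg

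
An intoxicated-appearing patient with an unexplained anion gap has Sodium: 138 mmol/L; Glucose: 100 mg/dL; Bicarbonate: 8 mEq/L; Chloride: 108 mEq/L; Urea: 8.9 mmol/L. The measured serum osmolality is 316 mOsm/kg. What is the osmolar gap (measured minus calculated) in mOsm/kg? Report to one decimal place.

Calculated osmolality = 2·Na + glucose/18 + urea
= 2·138 + 100/18 + 8.9
= 276 + 5.56 + 8.90
= 290.46 mOsm/kg ≈ 290.5 mOsm/kg
Osmolar gap = measured − calculated = 316 − 290.5 = 25.5 mOsm/kg

25.5 mOsm/kg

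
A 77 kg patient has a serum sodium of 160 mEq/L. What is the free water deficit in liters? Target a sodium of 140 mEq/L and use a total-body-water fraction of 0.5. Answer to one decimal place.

TBW = 0.5 · 77 = 38.5 L
Free water deficit = TBW · (Na/140 − 1)
= 38.5 · (160/140 − 1)
= 38.5 · 0.1429
= 5.5 L

5.5 L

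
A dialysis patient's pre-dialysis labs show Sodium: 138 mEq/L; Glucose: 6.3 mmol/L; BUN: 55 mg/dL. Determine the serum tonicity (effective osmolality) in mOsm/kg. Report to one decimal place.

Effective osmolality excludes urea (freely permeant across cell membranes):
2·Na + glucose
= 2·138 + 6.3
= 276 + 6.3
= 282.3 mOsm/kg

282.3 mOsm/kg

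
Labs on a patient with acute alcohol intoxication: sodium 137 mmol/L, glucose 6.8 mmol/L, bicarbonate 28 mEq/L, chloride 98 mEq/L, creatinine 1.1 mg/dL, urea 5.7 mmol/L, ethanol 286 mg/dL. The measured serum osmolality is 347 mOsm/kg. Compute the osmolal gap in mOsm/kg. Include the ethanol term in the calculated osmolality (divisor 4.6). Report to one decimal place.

Calculated osmolality = 2·Na + glucose + urea + ethanol/4.6
= 2·137 + 6.8 + 5.7 + 286/4.6
= 274 + 6.80 + 5.70 + 62.17
= 348.67 mOsm/kg ≈ 348.7 mOsm/kg
Osmolar gap = measured − calculated = 347 − 348.7 = -1.7 mOsm/kg

-1.7 mOsm/kg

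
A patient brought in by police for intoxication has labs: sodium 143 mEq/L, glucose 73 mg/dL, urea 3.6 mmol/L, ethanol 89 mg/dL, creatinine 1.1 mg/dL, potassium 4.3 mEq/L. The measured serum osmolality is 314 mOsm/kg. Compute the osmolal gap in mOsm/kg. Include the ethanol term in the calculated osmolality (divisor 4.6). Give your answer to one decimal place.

Calculated osmolality = 2·Na + glucose/18 + urea + ethanol/4.6
= 2·143 + 73/18 + 3.6 + 89/4.6
= 286 + 4.06 + 3.60 + 19.35
= 313.01 mOsm/kg ≈ 313.0 mOsm/kg
Osmolar gap = measured − calculated = 314 − 313.0 = 1.0 mOsm/kg

1.0 mOsm/kg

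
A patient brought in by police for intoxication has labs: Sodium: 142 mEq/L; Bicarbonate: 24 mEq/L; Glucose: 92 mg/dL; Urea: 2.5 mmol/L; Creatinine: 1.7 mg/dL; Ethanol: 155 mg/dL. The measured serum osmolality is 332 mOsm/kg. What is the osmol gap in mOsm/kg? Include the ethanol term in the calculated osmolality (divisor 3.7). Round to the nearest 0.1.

Calculated osmolality = 2·Na + glucose/18 + urea + ethanol/3.7
= 2·142 + 92/18 + 2.5 + 155/3.7
= 284 + 5.11 + 2.50 + 41.89
= 333.5 mOsm/kg ≈ 333.5 mOsm/kg
Osmolar gap = measured − calculated = 332 − 333.5 = -1.5 mOsm/kg

-1.5 mOsm/kg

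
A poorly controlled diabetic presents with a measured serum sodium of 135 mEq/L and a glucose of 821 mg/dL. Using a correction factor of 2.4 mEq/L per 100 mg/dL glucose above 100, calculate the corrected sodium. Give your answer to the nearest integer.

152 mEq/L

Corrected Na = measured Na + 2.4 · (glucose − 100)/100
= 135 + 2.4 · (821 − 100)/100
= 135 + 17.3
= 152.3 mEq/L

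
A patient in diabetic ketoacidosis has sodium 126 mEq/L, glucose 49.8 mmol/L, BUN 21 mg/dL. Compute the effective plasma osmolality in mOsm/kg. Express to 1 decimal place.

301.8 mOsm/kg

Effective osmolality excludes urea (freely permeant across cell membranes):
2·Na + glucose
= 2·126 + 49.8
= 252 + 49.8
= 301.8 mOsm/kg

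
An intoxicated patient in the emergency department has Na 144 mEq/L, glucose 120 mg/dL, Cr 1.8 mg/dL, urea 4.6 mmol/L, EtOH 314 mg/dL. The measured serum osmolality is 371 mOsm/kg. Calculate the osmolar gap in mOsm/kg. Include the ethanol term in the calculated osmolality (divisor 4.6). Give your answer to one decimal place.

Calculated osmolality = 2·Na + glucose/18 + urea + ethanol/4.6
= 2·144 + 120/18 + 4.6 + 314/4.6
= 288 + 6.67 + 4.60 + 68.26
= 367.53 mOsm/kg ≈ 367.5 mOsm/kg
Osmolar gap = measured − calculated = 371 − 367.5 = 3.5 mOsm/kg

3.5 mOsm/kg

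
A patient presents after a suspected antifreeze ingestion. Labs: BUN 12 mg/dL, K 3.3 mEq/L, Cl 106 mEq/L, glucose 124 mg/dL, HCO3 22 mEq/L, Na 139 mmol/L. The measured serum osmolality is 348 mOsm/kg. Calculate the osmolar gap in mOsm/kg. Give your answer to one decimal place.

Calculated osmolality = 2·Na + glucose/18 + BUN/2.8
= 2·139 + 124/18 + 12/2.8
= 278 + 6.89 + 4.29
= 289.18 mOsm/kg ≈ 289.2 mOsm/kg
Osmolar gap = measured − calculated = 348 − 289.2 = 58.8 mOsm/kg

58.8 mOsm/kg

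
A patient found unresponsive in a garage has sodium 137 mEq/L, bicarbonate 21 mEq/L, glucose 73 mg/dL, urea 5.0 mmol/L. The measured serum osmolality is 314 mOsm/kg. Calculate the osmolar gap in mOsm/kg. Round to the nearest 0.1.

30.9 mOsm/kg

Calculated osmolality = 2·Na + glucose/18 + urea
= 2·137 + 73/18 + 5
= 274 + 4.06 + 5
= 283.06 mOsm/kg ≈ 283.1 mOsm/kg
Osmolar gap = measured − calculated = 314 − 283.1 = 30.9 mOsm/kg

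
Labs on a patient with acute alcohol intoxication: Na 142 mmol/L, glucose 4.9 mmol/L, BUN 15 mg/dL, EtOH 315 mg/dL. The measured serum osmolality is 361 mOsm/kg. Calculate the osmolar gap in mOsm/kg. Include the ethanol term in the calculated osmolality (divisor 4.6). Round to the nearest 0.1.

-1.7 mOsm/kg

Calculated osmolality = 2·Na + glucose + BUN/2.8 + ethanol/4.6
= 2·142 + 4.9 + 15/2.8 + 315/4.6
= 284 + 4.90 + 5.36 + 68.48
= 362.74 mOsm/kg ≈ 362.7 mOsm/kg
Osmolar gap = measured − calculated = 361 − 362.7 = -1.7 mOsm/kg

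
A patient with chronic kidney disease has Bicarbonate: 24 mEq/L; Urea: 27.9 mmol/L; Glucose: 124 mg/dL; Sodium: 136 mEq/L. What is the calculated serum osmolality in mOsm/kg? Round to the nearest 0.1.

306.8 mOsm/kg

Calculated osmolality = 2·Na + glucose/18 + urea
= 2·136 + 124/18 + 27.9
= 272 + 6.89 + 27.90
= 306.79 mOsm/kg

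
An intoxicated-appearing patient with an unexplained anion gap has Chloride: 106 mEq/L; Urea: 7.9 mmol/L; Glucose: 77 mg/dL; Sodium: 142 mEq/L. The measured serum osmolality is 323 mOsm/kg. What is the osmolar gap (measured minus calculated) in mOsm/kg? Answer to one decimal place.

26.8 mOsm/kg

Calculated osmolality = 2·Na + glucose/18 + urea
= 2·142 + 77/18 + 7.9
= 284 + 4.28 + 7.90
= 296.18 mOsm/kg ≈ 296.2 mOsm/kg
Osmolar gap = measured − calculated = 323 − 296.2 = 26.8 mOsm/kg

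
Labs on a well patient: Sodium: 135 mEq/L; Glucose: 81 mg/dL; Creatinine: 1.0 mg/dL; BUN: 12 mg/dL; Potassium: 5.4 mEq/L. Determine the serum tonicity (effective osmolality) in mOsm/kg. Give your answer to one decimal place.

274.5 mOsm/kg

Effective osmolality excludes urea (freely permeant across cell membranes):
2·Na + glucose/18
= 2·135 + 81/18
= 270 + 4.5
= 274.5 mOsm/kg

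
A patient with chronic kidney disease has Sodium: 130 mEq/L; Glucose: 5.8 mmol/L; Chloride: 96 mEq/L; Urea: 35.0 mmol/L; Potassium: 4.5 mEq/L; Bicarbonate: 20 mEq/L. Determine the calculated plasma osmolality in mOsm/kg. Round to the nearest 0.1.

Calculated osmolality = 2·Na + glucose + urea
= 2·130 + 5.8 + 35
= 260 + 5.80 + 35
= 300.8 mOsm/kg

300.8 mOsm/kg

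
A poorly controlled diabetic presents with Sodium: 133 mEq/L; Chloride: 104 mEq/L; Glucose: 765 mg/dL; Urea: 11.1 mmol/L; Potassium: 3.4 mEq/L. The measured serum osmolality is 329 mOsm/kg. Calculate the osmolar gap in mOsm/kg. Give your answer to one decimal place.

Calculated osmolality = 2·Na + glucose/18 + urea
= 2·133 + 765/18 + 11.1
= 266 + 42.50 + 11.10
= 319.6 mOsm/kg ≈ 319.6 mOsm/kg
Osmolar gap = measured − calculated = 329 − 319.6 = 9.4 mOsm/kg

9.4 mOsm/kg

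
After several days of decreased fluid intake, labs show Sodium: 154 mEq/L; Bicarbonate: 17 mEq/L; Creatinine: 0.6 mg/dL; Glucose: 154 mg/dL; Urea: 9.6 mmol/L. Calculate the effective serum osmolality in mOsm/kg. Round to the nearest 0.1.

Effective osmolality excludes urea (freely permeant across cell membranes):
2·Na + glucose/18
= 2·154 + 154/18
= 308 + 8.56
= 316.56 mOsm/kg

316.6 mOsm/kg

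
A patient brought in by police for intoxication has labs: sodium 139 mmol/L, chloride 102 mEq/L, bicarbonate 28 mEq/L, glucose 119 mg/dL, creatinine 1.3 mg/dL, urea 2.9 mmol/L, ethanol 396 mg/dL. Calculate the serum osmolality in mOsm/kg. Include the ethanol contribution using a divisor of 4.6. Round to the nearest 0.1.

373.6 mOsm/kg

Calculated osmolality = 2·Na + glucose/18 + urea + ethanol/4.6
= 2·139 + 119/18 + 2.9 + 396/4.6
= 278 + 6.61 + 2.90 + 86.09
= 373.6 mOsm/kg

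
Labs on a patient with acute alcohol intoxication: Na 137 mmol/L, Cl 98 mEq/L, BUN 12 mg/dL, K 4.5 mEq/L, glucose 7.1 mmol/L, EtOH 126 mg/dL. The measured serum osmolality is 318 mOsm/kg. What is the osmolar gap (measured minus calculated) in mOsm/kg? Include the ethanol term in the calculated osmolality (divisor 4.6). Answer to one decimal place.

5.2 mOsm/kg

Calculated osmolality = 2·Na + glucose + BUN/2.8 + ethanol/4.6
= 2·137 + 7.1 + 12/2.8 + 126/4.6
= 274 + 7.10 + 4.29 + 27.39
= 312.78 mOsm/kg ≈ 312.8 mOsm/kg
Osmolar gap = measured − calculated = 318 − 312.8 = 5.2 mOsm/kg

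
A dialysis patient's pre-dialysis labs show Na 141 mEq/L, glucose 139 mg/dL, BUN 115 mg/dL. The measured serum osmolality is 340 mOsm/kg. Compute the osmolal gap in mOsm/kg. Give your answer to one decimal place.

Calculated osmolality = 2·Na + glucose/18 + BUN/2.8
= 2·141 + 139/18 + 115/2.8
= 282 + 7.72 + 41.07
= 330.79 mOsm/kg ≈ 330.8 mOsm/kg
Osmolar gap = measured − calculated = 340 − 330.8 = 9.2 mOsm/kg

9.2 mOsm/kg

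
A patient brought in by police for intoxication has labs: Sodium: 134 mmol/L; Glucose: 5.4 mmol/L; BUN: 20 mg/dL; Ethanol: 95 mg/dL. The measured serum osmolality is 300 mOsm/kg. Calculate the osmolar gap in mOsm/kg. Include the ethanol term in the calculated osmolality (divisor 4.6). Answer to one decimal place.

-1.2 mOsm/kg

Calculated osmolality = 2·Na + glucose + BUN/2.8 + ethanol/4.6
= 2·134 + 5.4 + 20/2.8 + 95/4.6
= 268 + 5.40 + 7.14 + 20.65
= 301.19 mOsm/kg ≈ 301.2 mOsm/kg
Osmolar gap = measured − calculated = 300 − 301.2 = -1.2 mOsm/kg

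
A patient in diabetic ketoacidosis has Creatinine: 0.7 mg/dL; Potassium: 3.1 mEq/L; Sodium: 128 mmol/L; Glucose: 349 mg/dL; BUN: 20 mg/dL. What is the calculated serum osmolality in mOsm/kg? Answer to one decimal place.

Calculated osmolality = 2·Na + glucose/18 + BUN/2.8
= 2·128 + 349/18 + 20/2.8
= 256 + 19.39 + 7.14
= 282.53 mOsm/kg

282.5 mOsm/kg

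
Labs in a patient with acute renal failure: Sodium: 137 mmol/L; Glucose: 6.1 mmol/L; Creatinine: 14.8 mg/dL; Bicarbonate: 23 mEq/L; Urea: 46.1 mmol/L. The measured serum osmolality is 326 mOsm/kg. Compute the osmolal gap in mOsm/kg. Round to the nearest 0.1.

-0.2 mOsm/kg

Calculated osmolality = 2·Na + glucose + urea
= 2·137 + 6.1 + 46.1
= 274 + 6.10 + 46.10
= 326.2 mOsm/kg ≈ 326.2 mOsm/kg
Osmolar gap = measured − calculated = 326 − 326.2 = -0.2 mOsm/kg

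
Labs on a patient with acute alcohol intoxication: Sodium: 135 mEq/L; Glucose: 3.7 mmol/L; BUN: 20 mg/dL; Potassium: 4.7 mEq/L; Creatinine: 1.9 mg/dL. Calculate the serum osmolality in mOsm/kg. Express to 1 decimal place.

Calculated osmolality = 2·Na + glucose + BUN/2.8
= 2·135 + 3.7 + 20/2.8
= 270 + 3.70 + 7.14
= 280.84 mOsm/kg

280.8 mOsm/kg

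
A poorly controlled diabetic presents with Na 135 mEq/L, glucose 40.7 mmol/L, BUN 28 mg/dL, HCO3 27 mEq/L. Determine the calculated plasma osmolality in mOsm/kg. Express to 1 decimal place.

320.7 mOsm/kg

Calculated osmolality = 2·Na + glucose + BUN/2.8
= 2·135 + 40.7 + 28/2.8
= 270 + 40.70 + 10
= 320.7 mOsm/kg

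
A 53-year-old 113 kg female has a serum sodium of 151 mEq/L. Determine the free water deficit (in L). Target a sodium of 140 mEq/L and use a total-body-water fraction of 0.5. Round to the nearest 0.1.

TBW = 0.5 · 113 = 56.5 L
Free water deficit = TBW · (Na/140 − 1)
= 56.5 · (151/140 − 1)
= 56.5 · 0.0786
= 4.44 L

4.4 L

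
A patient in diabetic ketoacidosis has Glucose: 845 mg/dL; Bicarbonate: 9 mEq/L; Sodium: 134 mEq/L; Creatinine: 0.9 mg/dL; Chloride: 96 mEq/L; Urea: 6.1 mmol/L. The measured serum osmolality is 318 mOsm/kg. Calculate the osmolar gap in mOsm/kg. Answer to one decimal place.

Calculated osmolality = 2·Na + glucose/18 + urea
= 2·134 + 845/18 + 6.1
= 268 + 46.94 + 6.10
= 321.04 mOsm/kg ≈ 321.0 mOsm/kg
Osmolar gap = measured − calculated = 318 − 321.0 = -3.0 mOsm/kg

-3.0 mOsm/kg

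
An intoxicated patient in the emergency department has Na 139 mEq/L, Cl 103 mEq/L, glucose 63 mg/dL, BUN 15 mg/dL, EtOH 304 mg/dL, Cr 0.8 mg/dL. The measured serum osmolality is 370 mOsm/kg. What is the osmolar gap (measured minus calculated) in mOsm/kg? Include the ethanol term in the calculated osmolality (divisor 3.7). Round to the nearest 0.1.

Calculated osmolality = 2·Na + glucose/18 + BUN/2.8 + ethanol/3.7
= 2·139 + 63/18 + 15/2.8 + 304/3.7
= 278 + 3.50 + 5.36 + 82.16
= 369.02 mOsm/kg ≈ 369.0 mOsm/kg
Osmolar gap = measured − calculated = 370 − 369.0 = 1.0 mOsm/kg

1.0 mOsm/kg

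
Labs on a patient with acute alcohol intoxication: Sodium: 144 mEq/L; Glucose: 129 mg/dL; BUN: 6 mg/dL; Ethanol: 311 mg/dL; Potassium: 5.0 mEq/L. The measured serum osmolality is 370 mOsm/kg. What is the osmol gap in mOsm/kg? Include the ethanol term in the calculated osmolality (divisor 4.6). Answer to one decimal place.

Calculated osmolality = 2·Na + glucose/18 + BUN/2.8 + ethanol/4.6
= 2·144 + 129/18 + 6/2.8 + 311/4.6
= 288 + 7.17 + 2.14 + 67.61
= 364.92 mOsm/kg ≈ 364.9 mOsm/kg
Osmolar gap = measured − calculated = 370 − 364.9 = 5.1 mOsm/kg

5.1 mOsm/kg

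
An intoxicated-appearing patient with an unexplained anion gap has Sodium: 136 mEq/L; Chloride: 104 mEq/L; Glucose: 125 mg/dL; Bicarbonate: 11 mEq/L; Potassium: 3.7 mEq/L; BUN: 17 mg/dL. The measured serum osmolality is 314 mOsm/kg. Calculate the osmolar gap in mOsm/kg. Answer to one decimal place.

Calculated osmolality = 2·Na + glucose/18 + BUN/2.8
= 2·136 + 125/18 + 17/2.8
= 272 + 6.94 + 6.07
= 285.01 mOsm/kg ≈ 285.0 mOsm/kg
Osmolar gap = measured − calculated = 314 − 285.0 = 29.0 mOsm/kg

29.0 mOsm/kg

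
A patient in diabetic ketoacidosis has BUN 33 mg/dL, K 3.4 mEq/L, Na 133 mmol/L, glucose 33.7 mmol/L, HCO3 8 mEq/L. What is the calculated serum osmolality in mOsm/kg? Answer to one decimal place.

311.5 mOsm/kg

Calculated osmolality = 2·Na + glucose + BUN/2.8
= 2·133 + 33.7 + 33/2.8
= 266 + 33.70 + 11.79
= 311.49 mOsm/kg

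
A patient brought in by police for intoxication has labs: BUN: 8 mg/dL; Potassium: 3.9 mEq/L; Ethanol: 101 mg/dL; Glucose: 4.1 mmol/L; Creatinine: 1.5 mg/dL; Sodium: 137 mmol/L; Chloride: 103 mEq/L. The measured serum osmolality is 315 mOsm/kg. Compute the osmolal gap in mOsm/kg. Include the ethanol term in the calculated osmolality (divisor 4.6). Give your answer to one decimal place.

Calculated osmolality = 2·Na + glucose + BUN/2.8 + ethanol/4.6
= 2·137 + 4.1 + 8/2.8 + 101/4.6
= 274 + 4.10 + 2.86 + 21.96
= 302.92 mOsm/kg ≈ 302.9 mOsm/kg
Osmolar gap = measured − calculated = 315 − 302.9 = 12.1 mOsm/kg

12.1 mOsm/kg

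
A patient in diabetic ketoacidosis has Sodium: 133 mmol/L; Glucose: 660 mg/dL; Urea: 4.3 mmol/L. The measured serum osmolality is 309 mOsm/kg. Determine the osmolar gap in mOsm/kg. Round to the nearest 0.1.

2.0 mOsm/kg

Calculated osmolality = 2·Na + glucose/18 + urea
= 2·133 + 660/18 + 4.3
= 266 + 36.67 + 4.30
= 306.97 mOsm/kg ≈ 307.0 mOsm/kg
Osmolar gap = measured − calculated = 309 − 307.0 = 2.0 mOsm/kg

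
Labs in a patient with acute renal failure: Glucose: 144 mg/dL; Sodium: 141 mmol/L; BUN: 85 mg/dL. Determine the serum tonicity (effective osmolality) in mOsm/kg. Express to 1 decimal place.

290.0 mOsm/kg

Effective osmolality excludes urea (freely permeant across cell membranes):
2·Na + glucose/18
= 2·141 + 144/18
= 282 + 8
= 290 mOsm/kg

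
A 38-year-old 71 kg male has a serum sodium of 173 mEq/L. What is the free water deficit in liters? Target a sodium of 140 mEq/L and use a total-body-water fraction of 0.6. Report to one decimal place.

TBW = 0.6 · 71 = 42.6 L
Free water deficit = TBW · (Na/140 − 1)
= 42.6 · (173/140 − 1)
= 42.6 · 0.2357
= 10.04 L

10.0 L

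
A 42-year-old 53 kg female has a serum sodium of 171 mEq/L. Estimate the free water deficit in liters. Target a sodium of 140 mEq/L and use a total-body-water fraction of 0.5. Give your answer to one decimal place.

TBW = 0.5 · 53 = 26.5 L
Free water deficit = TBW · (Na/140 − 1)
= 26.5 · (171/140 − 1)
= 26.5 · 0.2214
= 5.87 L

5.9 L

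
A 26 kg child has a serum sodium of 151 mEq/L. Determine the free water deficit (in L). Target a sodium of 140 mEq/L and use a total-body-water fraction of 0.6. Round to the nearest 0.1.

1.2 L

TBW = 0.6 · 26 = 15.6 L
Free water deficit = TBW · (Na/140 − 1)
= 15.6 · (151/140 − 1)
= 15.6 · 0.0786
= 1.23 L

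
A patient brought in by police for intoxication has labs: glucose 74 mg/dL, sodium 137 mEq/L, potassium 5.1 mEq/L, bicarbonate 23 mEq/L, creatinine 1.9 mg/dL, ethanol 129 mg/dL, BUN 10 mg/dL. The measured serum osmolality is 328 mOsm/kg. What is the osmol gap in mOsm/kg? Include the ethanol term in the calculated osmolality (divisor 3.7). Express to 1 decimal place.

Calculated osmolality = 2·Na + glucose/18 + BUN/2.8 + ethanol/3.7
= 2·137 + 74/18 + 10/2.8 + 129/3.7
= 274 + 4.11 + 3.57 + 34.86
= 316.54 mOsm/kg ≈ 316.5 mOsm/kg
Osmolar gap = measured − calculated = 328 − 316.5 = 11.5 mOsm/kg

11.5 mOsm/kg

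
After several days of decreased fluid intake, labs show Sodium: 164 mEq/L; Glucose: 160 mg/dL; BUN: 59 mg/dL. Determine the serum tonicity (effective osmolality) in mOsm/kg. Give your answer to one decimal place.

Effective osmolality excludes urea (freely permeant across cell membranes):
2·Na + glucose/18
= 2·164 + 160/18
= 328 + 8.89
= 336.89 mOsm/kg

336.9 mOsm/kg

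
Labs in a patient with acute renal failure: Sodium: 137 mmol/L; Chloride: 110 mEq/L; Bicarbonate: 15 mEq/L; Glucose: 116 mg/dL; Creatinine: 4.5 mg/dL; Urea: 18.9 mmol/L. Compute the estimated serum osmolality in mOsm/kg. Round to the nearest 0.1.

299.3 mOsm/kg

Calculated osmolality = 2·Na + glucose/18 + urea
= 2·137 + 116/18 + 18.9
= 274 + 6.44 + 18.90
= 299.34 mOsm/kg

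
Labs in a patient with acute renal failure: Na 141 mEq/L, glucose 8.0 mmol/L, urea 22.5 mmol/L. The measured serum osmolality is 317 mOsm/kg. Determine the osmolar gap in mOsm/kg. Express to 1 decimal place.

4.5 mOsm/kg

Calculated osmolality = 2·Na + glucose + urea
= 2·141 + 8 + 22.5
= 282 + 8 + 22.50
= 312.5 mOsm/kg ≈ 312.5 mOsm/kg
Osmolar gap = measured − calculated = 317 − 312.5 = 4.5 mOsm/kg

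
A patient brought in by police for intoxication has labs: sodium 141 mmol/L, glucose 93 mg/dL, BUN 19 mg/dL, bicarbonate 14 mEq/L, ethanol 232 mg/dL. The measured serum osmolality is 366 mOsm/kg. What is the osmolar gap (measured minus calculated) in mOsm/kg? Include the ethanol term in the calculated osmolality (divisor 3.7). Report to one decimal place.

9.3 mOsm/kg

Calculated osmolality = 2·Na + glucose/18 + BUN/2.8 + ethanol/3.7
= 2·141 + 93/18 + 19/2.8 + 232/3.7
= 282 + 5.17 + 6.79 + 62.70
= 356.66 mOsm/kg ≈ 356.7 mOsm/kg
Osmolar gap = measured − calculated = 366 − 356.7 = 9.3 mOsm/kg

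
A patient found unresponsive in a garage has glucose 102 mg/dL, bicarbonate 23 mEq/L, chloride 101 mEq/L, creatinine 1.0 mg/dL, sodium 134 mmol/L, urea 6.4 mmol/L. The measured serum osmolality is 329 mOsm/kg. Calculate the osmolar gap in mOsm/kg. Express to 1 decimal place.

48.9 mOsm/kg

Calculated osmolality = 2·Na + glucose/18 + urea
= 2·134 + 102/18 + 6.4
= 268 + 5.67 + 6.40
= 280.07 mOsm/kg ≈ 280.1 mOsm/kg
Osmolar gap = measured − calculated = 329 − 280.1 = 48.9 mOsm/kg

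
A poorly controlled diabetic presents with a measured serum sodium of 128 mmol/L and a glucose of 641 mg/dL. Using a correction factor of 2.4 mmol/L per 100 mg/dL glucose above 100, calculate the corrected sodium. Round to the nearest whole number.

141 mmol/L

Corrected Na = measured Na + 2.4 · (glucose − 100)/100
= 128 + 2.4 · (641 − 100)/100
= 128 + 13
= 141 mmol/L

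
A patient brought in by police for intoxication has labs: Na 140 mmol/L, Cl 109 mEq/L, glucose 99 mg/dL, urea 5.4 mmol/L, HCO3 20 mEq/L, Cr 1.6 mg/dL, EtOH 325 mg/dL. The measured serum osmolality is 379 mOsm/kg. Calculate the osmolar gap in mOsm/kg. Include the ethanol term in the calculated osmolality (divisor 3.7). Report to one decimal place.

0.3 mOsm/kg

Calculated osmolality = 2·Na + glucose/18 + urea + ethanol/3.7
= 2·140 + 99/18 + 5.4 + 325/3.7
= 280 + 5.50 + 5.40 + 87.84
= 378.74 mOsm/kg ≈ 378.7 mOsm/kg
Osmolar gap = measured − calculated = 379 − 378.7 = 0.3 mOsm/kg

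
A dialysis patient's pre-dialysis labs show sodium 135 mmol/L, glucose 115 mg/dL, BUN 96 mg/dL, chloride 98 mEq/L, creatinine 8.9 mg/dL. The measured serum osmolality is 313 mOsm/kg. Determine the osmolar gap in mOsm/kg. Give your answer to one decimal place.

2.3 mOsm/kg

Calculated osmolality = 2·Na + glucose/18 + BUN/2.8
= 2·135 + 115/18 + 96/2.8
= 270 + 6.39 + 34.29
= 310.68 mOsm/kg ≈ 310.7 mOsm/kg
Osmolar gap = measured − calculated = 313 − 310.7 = 2.3 mOsm/kg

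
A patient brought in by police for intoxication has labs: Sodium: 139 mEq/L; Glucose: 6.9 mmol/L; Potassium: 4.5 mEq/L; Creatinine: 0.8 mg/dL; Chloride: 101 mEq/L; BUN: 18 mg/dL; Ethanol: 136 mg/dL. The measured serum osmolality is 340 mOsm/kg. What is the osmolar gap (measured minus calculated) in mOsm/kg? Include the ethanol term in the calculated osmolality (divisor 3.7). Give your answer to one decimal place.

11.9 mOsm/kg

Calculated osmolality = 2·Na + glucose + BUN/2.8 + ethanol/3.7
= 2·139 + 6.9 + 18/2.8 + 136/3.7
= 278 + 6.90 + 6.43 + 36.76
= 328.09 mOsm/kg ≈ 328.1 mOsm/kg
Osmolar gap = measured − calculated = 340 − 328.1 = 11.9 mOsm/kg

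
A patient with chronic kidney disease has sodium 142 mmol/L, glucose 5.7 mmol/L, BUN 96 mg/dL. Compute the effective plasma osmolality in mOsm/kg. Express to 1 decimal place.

Effective osmolality excludes urea (freely permeant across cell membranes):
2·Na + glucose
= 2·142 + 5.7
= 284 + 5.7
= 289.7 mOsm/kg

289.7 mOsm/kg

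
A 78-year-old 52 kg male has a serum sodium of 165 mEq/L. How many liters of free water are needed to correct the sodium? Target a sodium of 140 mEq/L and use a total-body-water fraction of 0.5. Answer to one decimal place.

4.6 L

TBW = 0.5 · 52 = 26 L
Free water deficit = TBW · (Na/140 − 1)
= 26 · (165/140 − 1)
= 26 · 0.1786
= 4.64 L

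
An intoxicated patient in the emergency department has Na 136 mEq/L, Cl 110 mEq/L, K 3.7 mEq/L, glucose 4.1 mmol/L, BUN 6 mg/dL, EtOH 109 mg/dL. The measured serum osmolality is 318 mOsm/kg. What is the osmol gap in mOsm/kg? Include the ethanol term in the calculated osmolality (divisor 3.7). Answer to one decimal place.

Calculated osmolality = 2·Na + glucose + BUN/2.8 + ethanol/3.7
= 2·136 + 4.1 + 6/2.8 + 109/3.7
= 272 + 4.10 + 2.14 + 29.46
= 307.7 mOsm/kg ≈ 307.7 mOsm/kg
Osmolar gap = measured − calculated = 318 − 307.7 = 10.3 mOsm/kg

10.3 mOsm/kg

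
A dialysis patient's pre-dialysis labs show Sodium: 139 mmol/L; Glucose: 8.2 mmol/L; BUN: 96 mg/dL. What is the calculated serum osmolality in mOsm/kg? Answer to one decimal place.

Calculated osmolality = 2·Na + glucose + BUN/2.8
= 2·139 + 8.2 + 96/2.8
= 278 + 8.20 + 34.29
= 320.49 mOsm/kg

320.5 mOsm/kg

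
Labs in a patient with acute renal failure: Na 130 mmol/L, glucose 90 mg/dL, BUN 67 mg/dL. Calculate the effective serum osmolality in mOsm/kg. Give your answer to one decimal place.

265.0 mOsm/kg

Effective osmolality excludes urea (freely permeant across cell membranes):
2·Na + glucose/18
= 2·130 + 90/18
= 260 + 5
= 265 mOsm/kg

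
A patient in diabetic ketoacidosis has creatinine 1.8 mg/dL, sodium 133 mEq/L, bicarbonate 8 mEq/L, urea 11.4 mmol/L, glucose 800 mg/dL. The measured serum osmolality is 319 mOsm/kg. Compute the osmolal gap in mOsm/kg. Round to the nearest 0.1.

Calculated osmolality = 2·Na + glucose/18 + urea
= 2·133 + 800/18 + 11.4
= 266 + 44.44 + 11.40
= 321.84 mOsm/kg ≈ 321.8 mOsm/kg
Osmolar gap = measured − calculated = 319 − 321.8 = -2.8 mOsm/kg

-2.8 mOsm/kg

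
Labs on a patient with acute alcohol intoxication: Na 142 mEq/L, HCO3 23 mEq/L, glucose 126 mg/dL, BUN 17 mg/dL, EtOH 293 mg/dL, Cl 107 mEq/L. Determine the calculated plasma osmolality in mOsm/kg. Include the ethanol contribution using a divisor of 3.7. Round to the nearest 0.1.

Calculated osmolality = 2·Na + glucose/18 + BUN/2.8 + ethanol/3.7
= 2·142 + 126/18 + 17/2.8 + 293/3.7
= 284 + 7 + 6.07 + 79.19
= 376.26 mOsm/kg

376.3 mOsm/kg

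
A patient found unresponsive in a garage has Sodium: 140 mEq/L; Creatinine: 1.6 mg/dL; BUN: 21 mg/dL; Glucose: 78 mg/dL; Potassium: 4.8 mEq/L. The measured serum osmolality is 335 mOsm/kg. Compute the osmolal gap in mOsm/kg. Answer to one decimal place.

43.2 mOsm/kg

Calculated osmolality = 2·Na + glucose/18 + BUN/2.8
= 2·140 + 78/18 + 21/2.8
= 280 + 4.33 + 7.50
= 291.83 mOsm/kg ≈ 291.8 mOsm/kg
Osmolar gap = measured − calculated = 335 − 291.8 = 43.2 mOsm/kg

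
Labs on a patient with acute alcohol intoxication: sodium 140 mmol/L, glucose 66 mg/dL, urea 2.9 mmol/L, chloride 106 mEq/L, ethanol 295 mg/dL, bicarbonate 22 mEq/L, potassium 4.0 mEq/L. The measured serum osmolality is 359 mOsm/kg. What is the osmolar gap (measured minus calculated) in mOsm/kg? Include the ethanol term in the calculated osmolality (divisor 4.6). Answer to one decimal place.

Calculated osmolality = 2·Na + glucose/18 + urea + ethanol/4.6
= 2·140 + 66/18 + 2.9 + 295/4.6
= 280 + 3.67 + 2.90 + 64.13
= 350.7 mOsm/kg ≈ 350.7 mOsm/kg
Osmolar gap = measured − calculated = 359 − 350.7 = 8.3 mOsm/kg

8.3 mOsm/kg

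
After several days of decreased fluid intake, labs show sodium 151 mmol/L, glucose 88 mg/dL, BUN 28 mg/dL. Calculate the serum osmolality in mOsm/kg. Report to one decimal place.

Calculated osmolality = 2·Na + glucose/18 + BUN/2.8
= 2·151 + 88/18 + 28/2.8
= 302 + 4.89 + 10
= 316.89 mOsm/kg

316.9 mOsm/kg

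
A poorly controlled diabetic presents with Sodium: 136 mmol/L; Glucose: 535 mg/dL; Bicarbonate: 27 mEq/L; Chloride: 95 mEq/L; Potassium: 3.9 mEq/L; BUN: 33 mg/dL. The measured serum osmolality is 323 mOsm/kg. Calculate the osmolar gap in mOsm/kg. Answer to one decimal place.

Calculated osmolality = 2·Na + glucose/18 + BUN/2.8
= 2·136 + 535/18 + 33/2.8
= 272 + 29.72 + 11.79
= 313.51 mOsm/kg ≈ 313.5 mOsm/kg
Osmolar gap = measured − calculated = 323 − 313.5 = 9.5 mOsm/kg

9.5 mOsm/kg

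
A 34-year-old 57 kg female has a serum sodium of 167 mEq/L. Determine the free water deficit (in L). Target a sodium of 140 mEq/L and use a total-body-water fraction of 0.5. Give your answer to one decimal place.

5.5 L

TBW = 0.5 · 57 = 28.5 L
Free water deficit = TBW · (Na/140 − 1)
= 28.5 · (167/140 − 1)
= 28.5 · 0.1929
= 5.5 L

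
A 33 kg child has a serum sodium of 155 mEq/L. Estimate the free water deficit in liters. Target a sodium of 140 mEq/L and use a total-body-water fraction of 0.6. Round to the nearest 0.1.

2.1 L

TBW = 0.6 · 33 = 19.8 L
Free water deficit = TBW · (Na/140 − 1)
= 19.8 · (155/140 − 1)
= 19.8 · 0.1071
= 2.12 L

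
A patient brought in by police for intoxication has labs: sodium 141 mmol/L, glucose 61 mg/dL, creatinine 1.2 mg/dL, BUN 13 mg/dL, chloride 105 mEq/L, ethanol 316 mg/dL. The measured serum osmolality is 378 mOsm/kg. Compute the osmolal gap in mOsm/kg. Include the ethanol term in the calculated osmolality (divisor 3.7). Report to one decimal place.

2.6 mOsm/kg

Calculated osmolality = 2·Na + glucose/18 + BUN/2.8 + ethanol/3.7
= 2·141 + 61/18 + 13/2.8 + 316/3.7
= 282 + 3.39 + 4.64 + 85.41
= 375.44 mOsm/kg ≈ 375.4 mOsm/kg
Osmolar gap = measured − calculated = 378 − 375.4 = 2.6 mOsm/kg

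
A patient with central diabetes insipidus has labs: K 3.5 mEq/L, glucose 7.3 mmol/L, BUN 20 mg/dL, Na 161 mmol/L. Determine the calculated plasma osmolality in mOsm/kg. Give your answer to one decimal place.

Calculated osmolality = 2·Na + glucose + BUN/2.8
= 2·161 + 7.3 + 20/2.8
= 322 + 7.30 + 7.14
= 336.44 mOsm/kg

336.4 mOsm/kg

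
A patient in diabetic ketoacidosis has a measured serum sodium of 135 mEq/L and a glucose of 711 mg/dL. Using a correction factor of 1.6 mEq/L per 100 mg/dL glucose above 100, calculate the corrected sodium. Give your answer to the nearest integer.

Corrected Na = measured Na + 1.6 · (glucose − 100)/100
= 135 + 1.6 · (711 − 100)/100
= 135 + 9.8
= 144.8 mEq/L

145 mEq/L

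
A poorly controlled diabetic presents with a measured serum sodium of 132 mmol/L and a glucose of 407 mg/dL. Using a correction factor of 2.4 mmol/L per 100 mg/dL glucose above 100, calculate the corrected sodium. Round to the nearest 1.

139 mmol/L

Corrected Na = measured Na + 2.4 · (glucose − 100)/100
= 132 + 2.4 · (407 − 100)/100
= 132 + 7.4
= 139.4 mmol/L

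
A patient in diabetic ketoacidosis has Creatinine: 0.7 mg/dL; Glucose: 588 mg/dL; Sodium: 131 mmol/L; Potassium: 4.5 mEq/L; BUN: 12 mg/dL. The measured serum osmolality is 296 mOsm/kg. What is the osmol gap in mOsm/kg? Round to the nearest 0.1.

Calculated osmolality = 2·Na + glucose/18 + BUN/2.8
= 2·131 + 588/18 + 12/2.8
= 262 + 32.67 + 4.29
= 298.96 mOsm/kg ≈ 299.0 mOsm/kg
Osmolar gap = measured − calculated = 296 − 299.0 = -3.0 mOsm/kg

-3.0 mOsm/kg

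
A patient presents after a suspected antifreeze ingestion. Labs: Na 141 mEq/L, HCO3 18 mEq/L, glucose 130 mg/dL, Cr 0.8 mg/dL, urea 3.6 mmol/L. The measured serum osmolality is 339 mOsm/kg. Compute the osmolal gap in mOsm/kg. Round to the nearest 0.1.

46.2 mOsm/kg

Calculated osmolality = 2·Na + glucose/18 + urea
= 2·141 + 130/18 + 3.6
= 282 + 7.22 + 3.60
= 292.82 mOsm/kg ≈ 292.8 mOsm/kg
Osmolar gap = measured − calculated = 339 − 292.8 = 46.2 mOsm/kg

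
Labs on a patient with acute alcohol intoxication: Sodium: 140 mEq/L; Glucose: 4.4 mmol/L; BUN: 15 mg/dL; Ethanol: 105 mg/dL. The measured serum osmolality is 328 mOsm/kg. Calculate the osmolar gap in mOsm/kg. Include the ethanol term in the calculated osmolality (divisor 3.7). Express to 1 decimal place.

9.9 mOsm/kg

Calculated osmolality = 2·Na + glucose + BUN/2.8 + ethanol/3.7
= 2·140 + 4.4 + 15/2.8 + 105/3.7
= 280 + 4.40 + 5.36 + 28.38
= 318.14 mOsm/kg ≈ 318.1 mOsm/kg
Osmolar gap = measured − calculated = 328 − 318.1 = 9.9 mOsm/kg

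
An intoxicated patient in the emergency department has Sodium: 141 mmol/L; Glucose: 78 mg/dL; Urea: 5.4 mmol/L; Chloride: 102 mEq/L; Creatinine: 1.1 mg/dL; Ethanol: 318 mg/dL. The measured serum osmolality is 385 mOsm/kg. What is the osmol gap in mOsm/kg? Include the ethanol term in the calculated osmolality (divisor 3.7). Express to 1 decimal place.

Calculated osmolality = 2·Na + glucose/18 + urea + ethanol/3.7
= 2·141 + 78/18 + 5.4 + 318/3.7
= 282 + 4.33 + 5.40 + 85.95
= 377.68 mOsm/kg ≈ 377.7 mOsm/kg
Osmolar gap = measured − calculated = 385 − 377.7 = 7.3 mOsm/kg

7.3 mOsm/kg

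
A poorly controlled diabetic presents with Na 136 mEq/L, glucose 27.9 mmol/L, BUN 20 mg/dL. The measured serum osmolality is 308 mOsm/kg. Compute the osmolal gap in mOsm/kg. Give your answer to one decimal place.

Calculated osmolality = 2·Na + glucose + BUN/2.8
= 2·136 + 27.9 + 20/2.8
= 272 + 27.90 + 7.14
= 307.04 mOsm/kg ≈ 307.0 mOsm/kg
Osmolar gap = measured − calculated = 308 − 307.0 = 1.0 mOsm/kg

1.0 mOsm/kg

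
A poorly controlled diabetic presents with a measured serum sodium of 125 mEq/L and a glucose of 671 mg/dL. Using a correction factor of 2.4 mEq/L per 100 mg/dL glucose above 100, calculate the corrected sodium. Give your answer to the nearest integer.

Corrected Na = measured Na + 2.4 · (glucose − 100)/100
= 125 + 2.4 · (671 − 100)/100
= 125 + 13.7
= 138.7 mEq/L

139 mEq/L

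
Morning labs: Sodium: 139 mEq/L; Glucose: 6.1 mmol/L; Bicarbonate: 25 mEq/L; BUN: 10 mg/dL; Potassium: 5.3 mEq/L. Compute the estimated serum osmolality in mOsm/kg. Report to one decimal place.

Calculated osmolality = 2·Na + glucose + BUN/2.8
= 2·139 + 6.1 + 10/2.8
= 278 + 6.10 + 3.57
= 287.67 mOsm/kg

287.7 mOsm/kg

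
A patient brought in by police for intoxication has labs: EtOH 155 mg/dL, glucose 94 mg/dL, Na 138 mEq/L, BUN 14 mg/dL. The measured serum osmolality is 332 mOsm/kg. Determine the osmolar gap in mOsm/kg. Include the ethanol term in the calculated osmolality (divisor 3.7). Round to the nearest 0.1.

Calculated osmolality = 2·Na + glucose/18 + BUN/2.8 + ethanol/3.7
= 2·138 + 94/18 + 14/2.8 + 155/3.7
= 276 + 5.22 + 5 + 41.89
= 328.11 mOsm/kg ≈ 328.1 mOsm/kg
Osmolar gap = measured − calculated = 332 − 328.1 = 3.9 mOsm/kg

3.9 mOsm/kg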